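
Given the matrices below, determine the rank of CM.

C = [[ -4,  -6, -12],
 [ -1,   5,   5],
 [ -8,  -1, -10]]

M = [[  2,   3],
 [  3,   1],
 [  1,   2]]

First compute CM:
[[-38, -42],
 [ 18,  12],
 [-29, -45]]
Now row reduce the product.
R2 ← R2 + (9/19)·R1: [0, -150/19]
R3 ← R3 − (29/38)·R1: [0, -246/19]
R3 ← R3 − (41/25)·R2: [0, 0]
2 nonzero rows, so rank(CM) = 2.

2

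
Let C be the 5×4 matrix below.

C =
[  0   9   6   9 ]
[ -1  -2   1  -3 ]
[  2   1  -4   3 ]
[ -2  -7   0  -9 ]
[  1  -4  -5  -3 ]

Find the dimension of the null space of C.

2

Row reduce to echelon form.
Swap R1 ↔ R2
R3 ← R3 + (2)·R1: [0, -3, -2, -3]
R4 ← R4 − (2)·R1: [0, -3, -2, -3]
R5 ← R5 + R1: [0, -6, -4, -6]
R3 ← R3 + (1/3)·R2: [0, 0, 0, 0]
R4 ← R4 + (1/3)·R2: [0, 0, 0, 0]
R5 ← R5 + (2/3)·R2: [0, 0, 0, 0]
2 nonzero rows, so rank(C) = 2.
C has 4 columns; by rank–nullity, nullity = 4 − 2 = 2.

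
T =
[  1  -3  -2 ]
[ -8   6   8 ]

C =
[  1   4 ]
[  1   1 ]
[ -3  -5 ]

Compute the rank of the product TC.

First compute TC:
[[  4,  11],
 [-26, -66]]
Now row reduce the product.
R2 ← R2 + (13/2)·R1: [0, 11/2]
2 nonzero rows, so rank(TC) = 2.

2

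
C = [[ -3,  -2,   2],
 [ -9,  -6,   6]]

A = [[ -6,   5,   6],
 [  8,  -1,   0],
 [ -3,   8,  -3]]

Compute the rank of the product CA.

1

First compute CA:
[[ -4,   3, -24],
 [-12,   9, -72]]
Now row reduce the product.
R2 ← R2 − (3)·R1: [0, 0, 0]
1 nonzero row, so rank(CA) = 1.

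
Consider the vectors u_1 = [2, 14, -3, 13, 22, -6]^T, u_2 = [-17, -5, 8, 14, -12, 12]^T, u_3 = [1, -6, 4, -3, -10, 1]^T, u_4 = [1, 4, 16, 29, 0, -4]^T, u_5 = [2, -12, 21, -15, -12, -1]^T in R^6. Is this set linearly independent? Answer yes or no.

Form the matrix with these vectors as rows and row reduce.
R2 ← R2 + (17/2)·R1: [0, 114, -35/2, 249/2, 175, -39]
R3 ← R3 − (1/2)·R1: [0, -13, 11/2, -19/2, -21, 4]
R4 ← R4 − (1/2)·R1: [0, -3, 35/2, 45/2, -11, -1]
R5 ← R5 − R1: [0, -26, 24, -28, -34, 5]
R3 ← R3 + (13/114)·R2: [0, 0, 799/228, 357/76, -119/114, -17/38]
R4 ← R4 + (1/38)·R2: [0, 0, 1295/76, 1959/76, -243/38, -77/38]
R5 ← R5 + (13/57)·R2: [0, 0, 2281/114, 15/38, 337/57, -74/19]
R4 ← R4 − (3885/799)·R3: [0, 0, 0, 138/47, -62/47, 7/47]
R5 ← R5 − (4562/799)·R3: [0, 0, 0, -1242/47, 558/47, -63/47]
R5 ← R5 + (9)·R4: [0, 0, 0, 0, 0, 0]
4 nonzero rows, so the 5 vectors span a space of dimension 4.
Since 4 < 5, the vectors are linearly dependent.

no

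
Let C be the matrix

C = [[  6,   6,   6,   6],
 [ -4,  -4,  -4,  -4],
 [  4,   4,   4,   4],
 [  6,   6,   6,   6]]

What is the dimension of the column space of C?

1

Row reduce to echelon form.
R2 ← R2 + (2/3)·R1: [0, 0, 0, 0]
R3 ← R3 − (2/3)·R1: [0, 0, 0, 0]
R4 ← R4 − R1: [0, 0, 0, 0]
Echelon form has 1 nonzero row, so rank(C) = 1.
The column space has dimension equal to the rank: 1.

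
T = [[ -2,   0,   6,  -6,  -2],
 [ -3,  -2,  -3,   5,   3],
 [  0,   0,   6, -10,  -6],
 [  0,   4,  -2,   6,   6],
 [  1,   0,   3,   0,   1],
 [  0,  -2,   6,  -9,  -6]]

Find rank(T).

4

Row reduce to echelon form.
R2 ← R2 − (3/2)·R1: [0, -2, -12, 14, 6]
R5 ← R5 + (1/2)·R1: [0, 0, 6, -3, 0]
R4 ← R4 + (2)·R2: [0, 0, -26, 34, 18]
R6 ← R6 − R2: [0, 0, 18, -23, -12]
R4 ← R4 + (13/3)·R3: [0, 0, 0, -28/3, -8]
R5 ← R5 − R3: [0, 0, 0, 7, 6]
R6 ← R6 − (3)·R3: [0, 0, 0, 7, 6]
R5 ← R5 + (3/4)·R4: [0, 0, 0, 0, 0]
R6 ← R6 + (3/4)·R4: [0, 0, 0, 0, 0]
Echelon form has 4 nonzero rows, so rank(T) = 4.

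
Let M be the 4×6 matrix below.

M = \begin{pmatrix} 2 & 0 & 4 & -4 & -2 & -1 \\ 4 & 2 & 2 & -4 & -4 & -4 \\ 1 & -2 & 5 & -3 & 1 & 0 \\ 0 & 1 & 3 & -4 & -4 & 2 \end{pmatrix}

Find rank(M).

3

Row reduce to echelon form.
R2 ← R2 − (2)·R1: [0, 2, -6, 4, 0, -2]
R3 ← R3 − (1/2)·R1: [0, -2, 3, -1, 2, 1/2]
R3 ← R3 + R2: [0, 0, -3, 3, 2, -3/2]
R4 ← R4 − (1/2)·R2: [0, 0, 6, -6, -4, 3]
R4 ← R4 + (2)·R3: [0, 0, 0, 0, 0, 0]
Echelon form has 3 nonzero rows, so rank(M) = 3.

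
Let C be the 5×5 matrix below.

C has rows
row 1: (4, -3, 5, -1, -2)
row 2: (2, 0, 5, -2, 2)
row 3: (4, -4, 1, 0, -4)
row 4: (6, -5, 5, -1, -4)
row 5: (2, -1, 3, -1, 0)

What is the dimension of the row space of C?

3

Row reduce to echelon form.
R2 ← R2 − (1/2)·R1: [0, 3/2, 5/2, -3/2, 3]
R3 ← R3 − R1: [0, -1, -4, 1, -2]
R4 ← R4 − (3/2)·R1: [0, -1/2, -5/2, 1/2, -1]
R5 ← R5 − (1/2)·R1: [0, 1/2, 1/2, -1/2, 1]
R3 ← R3 + (2/3)·R2: [0, 0, -7/3, 0, 0]
R4 ← R4 + (1/3)·R2: [0, 0, -5/3, 0, 0]
R5 ← R5 − (1/3)·R2: [0, 0, -1/3, 0, 0]
R4 ← R4 − (5/7)·R3: [0, 0, 0, 0, 0]
R5 ← R5 − (1/7)·R3: [0, 0, 0, 0, 0]
Echelon form has 3 nonzero rows, so rank(C) = 3.
The row space has dimension equal to the rank: 3.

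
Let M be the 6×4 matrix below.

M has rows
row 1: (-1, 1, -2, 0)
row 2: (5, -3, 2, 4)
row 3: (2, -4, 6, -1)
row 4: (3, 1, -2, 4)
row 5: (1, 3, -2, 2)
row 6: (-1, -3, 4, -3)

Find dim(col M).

Row reduce to echelon form.
R2 ← R2 + (5)·R1: [0, 2, -8, 4]
R3 ← R3 + (2)·R1: [0, -2, 2, -1]
R4 ← R4 + (3)·R1: [0, 4, -8, 4]
R5 ← R5 + R1: [0, 4, -4, 2]
R6 ← R6 − R1: [0, -4, 6, -3]
R3 ← R3 + R2: [0, 0, -6, 3]
R4 ← R4 − (2)·R2: [0, 0, 8, -4]
R5 ← R5 − (2)·R2: [0, 0, 12, -6]
R6 ← R6 + (2)·R2: [0, 0, -10, 5]
R4 ← R4 + (4/3)·R3: [0, 0, 0, 0]
R5 ← R5 + (2)·R3: [0, 0, 0, 0]
R6 ← R6 − (5/3)·R3: [0, 0, 0, 0]
Echelon form has 3 nonzero rows, so rank(M) = 3.
The column space has dimension equal to the rank: 3.

3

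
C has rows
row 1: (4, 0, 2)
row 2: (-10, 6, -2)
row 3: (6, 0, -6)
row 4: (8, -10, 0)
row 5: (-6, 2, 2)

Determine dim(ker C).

0

Row reduce to echelon form.
R2 ← R2 + (5/2)·R1: [0, 6, 3]
R3 ← R3 − (3/2)·R1: [0, 0, -9]
R4 ← R4 − (2)·R1: [0, -10, -4]
R5 ← R5 + (3/2)·R1: [0, 2, 5]
R4 ← R4 + (5/3)·R2: [0, 0, 1]
R5 ← R5 − (1/3)·R2: [0, 0, 4]
R4 ← R4 + (1/9)·R3: [0, 0, 0]
R5 ← R5 + (4/9)·R3: [0, 0, 0]
3 nonzero rows, so rank(C) = 3.
C has 3 columns; by rank–nullity, nullity = 3 − 3 = 0.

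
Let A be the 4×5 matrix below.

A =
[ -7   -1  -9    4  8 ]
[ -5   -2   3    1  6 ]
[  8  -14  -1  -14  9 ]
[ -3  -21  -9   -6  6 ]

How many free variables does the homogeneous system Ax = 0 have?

1

Row reduce to echelon form.
R2 ← R2 − (5/7)·R1: [0, -9/7, 66/7, -13/7, 2/7]
R3 ← R3 + (8/7)·R1: [0, -106/7, -79/7, -66/7, 127/7]
R4 ← R4 − (3/7)·R1: [0, -144/7, -36/7, -54/7, 18/7]
R3 ← R3 − (106/9)·R2: [0, 0, -367/3, 112/9, 133/9]
R4 ← R4 − (16)·R2: [0, 0, -156, 22, -2]
R4 ← R4 − (468/367)·R3: [0, 0, 0, 2250/367, -7650/367]
4 nonzero rows, so rank(A) = 4.
A has 5 columns; by rank–nullity, nullity = 5 − 4 = 1.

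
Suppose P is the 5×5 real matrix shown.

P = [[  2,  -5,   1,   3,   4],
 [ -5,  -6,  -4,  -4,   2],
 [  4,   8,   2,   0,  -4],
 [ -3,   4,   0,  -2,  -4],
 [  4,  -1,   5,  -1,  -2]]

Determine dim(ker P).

1

Row reduce to echelon form.
R2 ← R2 + (5/2)·R1: [0, -37/2, -3/2, 7/2, 12]
R3 ← R3 − (2)·R1: [0, 18, 0, -6, -12]
R4 ← R4 + (3/2)·R1: [0, -7/2, 3/2, 5/2, 2]
R5 ← R5 − (2)·R1: [0, 9, 3, -7, -10]
R3 ← R3 + (36/37)·R2: [0, 0, -54/37, -96/37, -12/37]
R4 ← R4 − (7/37)·R2: [0, 0, 66/37, 68/37, -10/37]
R5 ← R5 + (18/37)·R2: [0, 0, 84/37, -196/37, -154/37]
R4 ← R4 + (11/9)·R3: [0, 0, 0, -4/3, -2/3]
R5 ← R5 + (14/9)·R3: [0, 0, 0, -28/3, -14/3]
R5 ← R5 − (7)·R4: [0, 0, 0, 0, 0]
4 nonzero rows, so rank(P) = 4.
P has 5 columns; by rank–nullity, nullity = 5 − 4 = 1.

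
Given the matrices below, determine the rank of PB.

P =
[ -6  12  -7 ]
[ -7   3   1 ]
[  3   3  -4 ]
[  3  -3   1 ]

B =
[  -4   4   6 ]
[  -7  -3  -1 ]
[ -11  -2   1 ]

First compute PB:
[[ 17, -46, -55],
 [ -4, -39, -44],
 [ 11,  11,  11],
 [ -2,  19,  22]]
Now row reduce the product.
R2 ← R2 + (4/17)·R1: [0, -847/17, -968/17]
R3 ← R3 − (11/17)·R1: [0, 693/17, 792/17]
R4 ← R4 + (2/17)·R1: [0, 231/17, 264/17]
R3 ← R3 + (9/11)·R2: [0, 0, 0]
R4 ← R4 + (3/11)·R2: [0, 0, 0]
2 nonzero rows, so rank(PB) = 2.

2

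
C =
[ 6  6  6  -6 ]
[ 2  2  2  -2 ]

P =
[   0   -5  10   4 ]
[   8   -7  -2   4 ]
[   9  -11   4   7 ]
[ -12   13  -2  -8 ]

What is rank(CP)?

First compute CP:
[[174, -216,  84, 138],
 [ 58, -72,  28,  46]]
Now row reduce the product.
R2 ← R2 − (1/3)·R1: [0, 0, 0, 0]
1 nonzero row, so rank(CP) = 1.

1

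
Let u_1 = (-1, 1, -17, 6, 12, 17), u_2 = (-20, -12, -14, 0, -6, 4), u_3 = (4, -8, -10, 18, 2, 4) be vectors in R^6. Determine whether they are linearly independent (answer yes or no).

Form the matrix with these vectors as rows and row reduce.
R2 ← R2 − (20)·R1: [0, -32, 326, -120, -246, -336]
R3 ← R3 + (4)·R1: [0, -4, -78, 42, 50, 72]
R3 ← R3 − (1/8)·R2: [0, 0, -475/4, 57, 323/4, 114]
3 nonzero rows, so the 3 vectors span a space of dimension 3.
Since 3 = 3, the vectors are linearly independent.

yes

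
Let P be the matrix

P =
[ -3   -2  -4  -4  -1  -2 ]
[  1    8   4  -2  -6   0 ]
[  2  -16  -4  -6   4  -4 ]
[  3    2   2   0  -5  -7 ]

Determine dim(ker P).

Row reduce to echelon form.
R2 ← R2 + (1/3)·R1: [0, 22/3, 8/3, -10/3, -19/3, -2/3]
R3 ← R3 + (2/3)·R1: [0, -52/3, -20/3, -26/3, 10/3, -16/3]
R4 ← R4 + R1: [0, 0, -2, -4, -6, -9]
R3 ← R3 + (26/11)·R2: [0, 0, -4/11, -182/11, -128/11, -76/11]
R4 ← R4 − (11/2)·R3: [0, 0, 0, 87, 58, 29]
4 nonzero rows, so rank(P) = 4.
P has 6 columns; by rank–nullity, nullity = 6 − 4 = 2.

2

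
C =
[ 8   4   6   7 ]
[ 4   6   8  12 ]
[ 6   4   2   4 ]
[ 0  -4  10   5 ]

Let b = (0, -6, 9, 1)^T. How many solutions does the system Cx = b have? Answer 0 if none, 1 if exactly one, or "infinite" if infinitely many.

Row reduce the augmented matrix [C | b].
R2 ← R2 − (1/2)·R1: [0, 4, 5, 17/2, -6]
R3 ← R3 − (3/4)·R1: [0, 1, -5/2, -5/4, 9]
R3 ← R3 − (1/4)·R2: [0, 0, -15/4, -27/8, 21/2]
R4 ← R4 + R2: [0, 0, 15, 27/2, -5]
R4 ← R4 + (4)·R3: [0, 0, 0, 0, 37]
The echelon form has 4 nonzero rows; the last pivot sits in the augmented column, so rank(C) = 3 but rank([C|b]) = 4.
Since the ranks differ, the system is inconsistent.
It has no solutions.

0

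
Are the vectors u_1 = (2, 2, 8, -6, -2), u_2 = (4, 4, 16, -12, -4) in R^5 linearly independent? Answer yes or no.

Form the matrix with these vectors as rows and row reduce.
R2 ← R2 − (2)·R1: [0, 0, 0, 0, 0]
1 nonzero row, so the 2 vectors span a space of dimension 1.
Since 1 < 2, the vectors are linearly dependent.

no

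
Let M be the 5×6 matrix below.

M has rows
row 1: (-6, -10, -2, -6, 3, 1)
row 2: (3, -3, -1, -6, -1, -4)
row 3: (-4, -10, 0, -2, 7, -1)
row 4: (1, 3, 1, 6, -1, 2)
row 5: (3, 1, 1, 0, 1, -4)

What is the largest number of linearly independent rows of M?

5

Row reduce to echelon form.
R2 ← R2 + (1/2)·R1: [0, -8, -2, -9, 1/2, -7/2]
R3 ← R3 − (2/3)·R1: [0, -10/3, 4/3, 2, 5, -5/3]
R4 ← R4 + (1/6)·R1: [0, 4/3, 2/3, 5, -1/2, 13/6]
R5 ← R5 + (1/2)·R1: [0, -4, 0, -3, 5/2, -7/2]
R3 ← R3 − (5/12)·R2: [0, 0, 13/6, 23/4, 115/24, -5/24]
R4 ← R4 + (1/6)·R2: [0, 0, 1/3, 7/2, -5/12, 19/12]
R5 ← R5 − (1/2)·R2: [0, 0, 1, 3/2, 9/4, -7/4]
R4 ← R4 − (2/13)·R3: [0, 0, 0, 34/13, -15/13, 21/13]
R5 ← R5 − (6/13)·R3: [0, 0, 0, -15/13, 1/26, -43/26]
R5 ← R5 + (15/34)·R4: [0, 0, 0, 0, -8/17, -16/17]
Echelon form has 5 nonzero rows, so rank(M) = 5.
The rank gives the maximum number of linearly independent rows: 5.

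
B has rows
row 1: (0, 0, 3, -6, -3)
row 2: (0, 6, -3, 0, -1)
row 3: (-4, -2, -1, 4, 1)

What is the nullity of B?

Row reduce to echelon form.
Swap R1 ↔ R3
3 nonzero rows, so rank(B) = 3.
B has 5 columns; by rank–nullity, nullity = 5 − 3 = 2.

2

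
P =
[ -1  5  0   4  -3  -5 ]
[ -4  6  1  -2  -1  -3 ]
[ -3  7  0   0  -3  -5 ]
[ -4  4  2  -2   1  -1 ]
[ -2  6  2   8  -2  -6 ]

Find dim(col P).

Row reduce to echelon form.
R2 ← R2 − (4)·R1: [0, -14, 1, -18, 11, 17]
R3 ← R3 − (3)·R1: [0, -8, 0, -12, 6, 10]
R4 ← R4 − (4)·R1: [0, -16, 2, -18, 13, 19]
R5 ← R5 − (2)·R1: [0, -4, 2, 0, 4, 4]
R3 ← R3 − (4/7)·R2: [0, 0, -4/7, -12/7, -2/7, 2/7]
R4 ← R4 − (8/7)·R2: [0, 0, 6/7, 18/7, 3/7, -3/7]
R5 ← R5 − (2/7)·R2: [0, 0, 12/7, 36/7, 6/7, -6/7]
R4 ← R4 + (3/2)·R3: [0, 0, 0, 0, 0, 0]
R5 ← R5 + (3)·R3: [0, 0, 0, 0, 0, 0]
Echelon form has 3 nonzero rows, so rank(P) = 3.
The column space has dimension equal to the rank: 3.

3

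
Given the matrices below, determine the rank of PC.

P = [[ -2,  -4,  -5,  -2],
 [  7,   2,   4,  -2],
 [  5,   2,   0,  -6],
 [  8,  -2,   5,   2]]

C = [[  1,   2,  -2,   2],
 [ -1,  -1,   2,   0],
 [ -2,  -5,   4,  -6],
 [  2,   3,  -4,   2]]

First compute PC:
[[  8,  19, -16,  22],
 [ -7, -14,  14, -14],
 [ -9, -10,  18,  -2],
 [  4,  -1,  -8, -10]]
Now row reduce the product.
R2 ← R2 + (7/8)·R1: [0, 21/8, 0, 21/4]
R3 ← R3 + (9/8)·R1: [0, 91/8, 0, 91/4]
R4 ← R4 − (1/2)·R1: [0, -21/2, 0, -21]
R3 ← R3 − (13/3)·R2: [0, 0, 0, 0]
R4 ← R4 + (4)·R2: [0, 0, 0, 0]
2 nonzero rows, so rank(PC) = 2.

2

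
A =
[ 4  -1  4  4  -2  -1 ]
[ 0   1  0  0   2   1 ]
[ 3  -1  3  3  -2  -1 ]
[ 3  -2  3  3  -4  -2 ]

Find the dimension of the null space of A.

Row reduce to echelon form.
R3 ← R3 − (3/4)·R1: [0, -1/4, 0, 0, -1/2, -1/4]
R4 ← R4 − (3/4)·R1: [0, -5/4, 0, 0, -5/2, -5/4]
R3 ← R3 + (1/4)·R2: [0, 0, 0, 0, 0, 0]
R4 ← R4 + (5/4)·R2: [0, 0, 0, 0, 0, 0]
2 nonzero rows, so rank(A) = 2.
A has 6 columns; by rank–nullity, nullity = 6 − 2 = 4.

4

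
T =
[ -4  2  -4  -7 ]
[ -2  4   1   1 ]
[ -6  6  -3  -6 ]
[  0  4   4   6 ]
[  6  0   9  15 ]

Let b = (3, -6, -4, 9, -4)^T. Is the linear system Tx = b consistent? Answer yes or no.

no

Row reduce the augmented matrix [T | b].
R2 ← R2 − (1/2)·R1: [0, 3, 3, 9/2, -15/2]
R3 ← R3 − (3/2)·R1: [0, 3, 3, 9/2, -17/2]
R5 ← R5 + (3/2)·R1: [0, 3, 3, 9/2, 1/2]
R3 ← R3 − R2: [0, 0, 0, 0, -1]
R4 ← R4 − (4/3)·R2: [0, 0, 0, 0, 19]
R5 ← R5 − R2: [0, 0, 0, 0, 8]
R4 ← R4 + (19)·R3: [0, 0, 0, 0, 0]
R5 ← R5 + (8)·R3: [0, 0, 0, 0, 0]
The echelon form has 3 nonzero rows; the last pivot sits in the augmented column, so rank(T) = 2 but rank([T|b]) = 3.
Since the ranks differ, the system is inconsistent.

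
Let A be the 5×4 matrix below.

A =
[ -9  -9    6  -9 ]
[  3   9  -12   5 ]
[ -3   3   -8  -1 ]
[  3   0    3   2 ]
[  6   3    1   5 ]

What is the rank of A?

2

Row reduce to echelon form.
R2 ← R2 + (1/3)·R1: [0, 6, -10, 2]
R3 ← R3 − (1/3)·R1: [0, 6, -10, 2]
R4 ← R4 + (1/3)·R1: [0, -3, 5, -1]
R5 ← R5 + (2/3)·R1: [0, -3, 5, -1]
R3 ← R3 − R2: [0, 0, 0, 0]
R4 ← R4 + (1/2)·R2: [0, 0, 0, 0]
R5 ← R5 + (1/2)·R2: [0, 0, 0, 0]
Echelon form has 2 nonzero rows, so rank(A) = 2.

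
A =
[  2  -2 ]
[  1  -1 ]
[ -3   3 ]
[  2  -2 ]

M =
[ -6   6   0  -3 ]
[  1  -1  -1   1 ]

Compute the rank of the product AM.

First compute AM:
[[-14,  14,   2,  -8],
 [ -7,   7,   1,  -4],
 [ 21, -21,  -3,  12],
 [-14,  14,   2,  -8]]
Now row reduce the product.
R2 ← R2 − (1/2)·R1: [0, 0, 0, 0]
R3 ← R3 + (3/2)·R1: [0, 0, 0, 0]
R4 ← R4 − R1: [0, 0, 0, 0]
1 nonzero row, so rank(AM) = 1.

1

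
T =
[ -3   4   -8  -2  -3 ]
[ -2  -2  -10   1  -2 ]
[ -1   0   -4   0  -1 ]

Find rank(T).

Row reduce to echelon form.
R2 ← R2 − (2/3)·R1: [0, -14/3, -14/3, 7/3, 0]
R3 ← R3 − (1/3)·R1: [0, -4/3, -4/3, 2/3, 0]
R3 ← R3 − (2/7)·R2: [0, 0, 0, 0, 0]
Echelon form has 2 nonzero rows, so rank(T) = 2.

2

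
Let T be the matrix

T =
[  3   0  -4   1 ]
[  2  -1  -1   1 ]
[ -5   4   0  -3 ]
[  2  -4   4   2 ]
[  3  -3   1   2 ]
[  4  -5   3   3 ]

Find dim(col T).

2

Row reduce to echelon form.
R2 ← R2 − (2/3)·R1: [0, -1, 5/3, 1/3]
R3 ← R3 + (5/3)·R1: [0, 4, -20/3, -4/3]
R4 ← R4 − (2/3)·R1: [0, -4, 20/3, 4/3]
R5 ← R5 − R1: [0, -3, 5, 1]
R6 ← R6 − (4/3)·R1: [0, -5, 25/3, 5/3]
R3 ← R3 + (4)·R2: [0, 0, 0, 0]
R4 ← R4 − (4)·R2: [0, 0, 0, 0]
R5 ← R5 − (3)·R2: [0, 0, 0, 0]
R6 ← R6 − (5)·R2: [0, 0, 0, 0]
Echelon form has 2 nonzero rows, so rank(T) = 2.
The column space has dimension equal to the rank: 2.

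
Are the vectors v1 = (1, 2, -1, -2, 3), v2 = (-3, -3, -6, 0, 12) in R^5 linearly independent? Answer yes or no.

yes

Form the matrix with these vectors as rows and row reduce.
R2 ← R2 + (3)·R1: [0, 3, -9, -6, 21]
2 nonzero rows, so the 2 vectors span a space of dimension 2.
Since 2 = 2, the vectors are linearly independent.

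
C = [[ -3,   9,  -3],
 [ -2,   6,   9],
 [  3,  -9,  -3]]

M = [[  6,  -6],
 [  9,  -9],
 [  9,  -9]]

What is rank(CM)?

First compute CM:
[[ 36, -36],
 [123, -123],
 [-90,  90]]
Now row reduce the product.
R2 ← R2 − (41/12)·R1: [0, 0]
R3 ← R3 + (5/2)·R1: [0, 0]
1 nonzero row, so rank(CM) = 1.

1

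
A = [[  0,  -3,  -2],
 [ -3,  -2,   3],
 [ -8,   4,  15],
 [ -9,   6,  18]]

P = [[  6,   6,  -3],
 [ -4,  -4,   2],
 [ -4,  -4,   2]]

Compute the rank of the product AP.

First compute AP:
[[ 20,  20, -10],
 [-22, -22,  11],
 [-124, -124,  62],
 [-150, -150,  75]]
Now row reduce the product.
R2 ← R2 + (11/10)·R1: [0, 0, 0]
R3 ← R3 + (31/5)·R1: [0, 0, 0]
R4 ← R4 + (15/2)·R1: [0, 0, 0]
1 nonzero row, so rank(AP) = 1.

1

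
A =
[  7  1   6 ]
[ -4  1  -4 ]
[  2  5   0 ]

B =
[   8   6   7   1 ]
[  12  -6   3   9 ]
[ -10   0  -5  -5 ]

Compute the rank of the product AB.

2

First compute AB:
[[  8,  36,  22, -14],
 [ 20, -30,  -5,  25],
 [ 76, -18,  29,  47]]
Now row reduce the product.
R2 ← R2 − (5/2)·R1: [0, -120, -60, 60]
R3 ← R3 − (19/2)·R1: [0, -360, -180, 180]
R3 ← R3 − (3)·R2: [0, 0, 0, 0]
2 nonzero rows, so rank(AB) = 2.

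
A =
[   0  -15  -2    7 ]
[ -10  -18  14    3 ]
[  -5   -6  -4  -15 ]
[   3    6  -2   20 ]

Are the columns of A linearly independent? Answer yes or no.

yes

Row reduce A to echelon form.
Swap R1 ↔ R2
R3 ← R3 − (1/2)·R1: [0, 3, -11, -33/2]
R4 ← R4 + (3/10)·R1: [0, 3/5, 11/5, 209/10]
R3 ← R3 + (1/5)·R2: [0, 0, -57/5, -151/10]
R4 ← R4 + (1/25)·R2: [0, 0, 53/25, 1059/50]
R4 ← R4 + (53/285)·R3: [0, 0, 0, 5236/285]
4 pivots among 4 columns.
Every column is a pivot column, so the columns are linearly independent.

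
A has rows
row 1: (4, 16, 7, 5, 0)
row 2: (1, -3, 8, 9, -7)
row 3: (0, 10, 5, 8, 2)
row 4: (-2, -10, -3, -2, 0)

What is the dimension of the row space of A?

Row reduce to echelon form.
R2 ← R2 − (1/4)·R1: [0, -7, 25/4, 31/4, -7]
R4 ← R4 + (1/2)·R1: [0, -2, 1/2, 1/2, 0]
R3 ← R3 + (10/7)·R2: [0, 0, 195/14, 267/14, -8]
R4 ← R4 − (2/7)·R2: [0, 0, -9/7, -12/7, 2]
R4 ← R4 + (6/65)·R3: [0, 0, 0, 3/65, 82/65]
Echelon form has 4 nonzero rows, so rank(A) = 4.
The row space has dimension equal to the rank: 4.

4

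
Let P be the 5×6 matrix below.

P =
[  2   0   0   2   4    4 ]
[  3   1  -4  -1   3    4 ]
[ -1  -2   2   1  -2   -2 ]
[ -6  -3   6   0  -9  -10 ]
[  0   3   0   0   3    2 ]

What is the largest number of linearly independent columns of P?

3

Row reduce to echelon form.
R2 ← R2 − (3/2)·R1: [0, 1, -4, -4, -3, -2]
R3 ← R3 + (1/2)·R1: [0, -2, 2, 2, 0, 0]
R4 ← R4 + (3)·R1: [0, -3, 6, 6, 3, 2]
R3 ← R3 + (2)·R2: [0, 0, -6, -6, -6, -4]
R4 ← R4 + (3)·R2: [0, 0, -6, -6, -6, -4]
R5 ← R5 − (3)·R2: [0, 0, 12, 12, 12, 8]
R4 ← R4 − R3: [0, 0, 0, 0, 0, 0]
R5 ← R5 + (2)·R3: [0, 0, 0, 0, 0, 0]
Echelon form has 3 nonzero rows, so rank(P) = 3.
The rank gives the maximum number of linearly independent columns: 3.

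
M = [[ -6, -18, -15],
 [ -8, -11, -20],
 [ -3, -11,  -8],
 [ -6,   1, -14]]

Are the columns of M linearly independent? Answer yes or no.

yes

Row reduce M to echelon form.
R2 ← R2 − (4/3)·R1: [0, 13, 0]
R3 ← R3 − (1/2)·R1: [0, -2, -1/2]
R4 ← R4 − R1: [0, 19, 1]
R3 ← R3 + (2/13)·R2: [0, 0, -1/2]
R4 ← R4 − (19/13)·R2: [0, 0, 1]
R4 ← R4 + (2)·R3: [0, 0, 0]
3 pivots among 3 columns.
Every column is a pivot column, so the columns are linearly independent.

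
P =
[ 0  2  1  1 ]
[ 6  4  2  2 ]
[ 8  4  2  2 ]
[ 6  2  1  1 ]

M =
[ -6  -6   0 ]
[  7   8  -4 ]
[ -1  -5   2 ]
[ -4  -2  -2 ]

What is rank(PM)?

2

First compute PM:
[[  9,   9,  -8],
 [-18, -18, -16],
 [-30, -30, -16],
 [-27, -27,  -8]]
Now row reduce the product.
R2 ← R2 + (2)·R1: [0, 0, -32]
R3 ← R3 + (10/3)·R1: [0, 0, -128/3]
R4 ← R4 + (3)·R1: [0, 0, -32]
R3 ← R3 − (4/3)·R2: [0, 0, 0]
R4 ← R4 − R2: [0, 0, 0]
2 nonzero rows, so rank(PM) = 2.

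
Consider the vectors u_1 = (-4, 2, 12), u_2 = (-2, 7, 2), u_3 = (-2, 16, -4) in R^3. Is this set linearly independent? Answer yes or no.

Form the matrix with these vectors as rows and row reduce.
R2 ← R2 − (1/2)·R1: [0, 6, -4]
R3 ← R3 − (1/2)·R1: [0, 15, -10]
R3 ← R3 − (5/2)·R2: [0, 0, 0]
2 nonzero rows, so the 3 vectors span a space of dimension 2.
Since 2 < 3, the vectors are linearly dependent.

no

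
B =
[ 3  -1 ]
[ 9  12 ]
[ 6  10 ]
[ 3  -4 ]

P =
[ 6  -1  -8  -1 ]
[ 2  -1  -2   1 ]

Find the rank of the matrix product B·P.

First compute BP:
[[ 16,  -2, -22,  -4],
 [ 78, -21, -96,   3],
 [ 56, -16, -68,   4],
 [ 10,   1, -16,  -7]]
Now row reduce the product.
R2 ← R2 − (39/8)·R1: [0, -45/4, 45/4, 45/2]
R3 ← R3 − (7/2)·R1: [0, -9, 9, 18]
R4 ← R4 − (5/8)·R1: [0, 9/4, -9/4, -9/2]
R3 ← R3 − (4/5)·R2: [0, 0, 0, 0]
R4 ← R4 + (1/5)·R2: [0, 0, 0, 0]
2 nonzero rows, so rank(BP) = 2.

2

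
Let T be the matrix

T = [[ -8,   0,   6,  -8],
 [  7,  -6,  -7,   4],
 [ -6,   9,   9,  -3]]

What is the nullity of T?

1

Row reduce to echelon form.
R2 ← R2 + (7/8)·R1: [0, -6, -7/4, -3]
R3 ← R3 − (3/4)·R1: [0, 9, 9/2, 3]
R3 ← R3 + (3/2)·R2: [0, 0, 15/8, -3/2]
3 nonzero rows, so rank(T) = 3.
T has 4 columns; by rank–nullity, nullity = 4 − 3 = 1.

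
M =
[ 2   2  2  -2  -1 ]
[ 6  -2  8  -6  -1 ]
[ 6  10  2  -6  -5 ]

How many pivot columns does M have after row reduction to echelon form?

Row reduce to echelon form.
R2 ← R2 − (3)·R1: [0, -8, 2, 0, 2]
R3 ← R3 − (3)·R1: [0, 4, -4, 0, -2]
R3 ← R3 + (1/2)·R2: [0, 0, -3, 0, -1]
Echelon form has 3 nonzero rows, so rank(M) = 3.
Each nonzero row contributes one pivot column: 3 pivot columns.

3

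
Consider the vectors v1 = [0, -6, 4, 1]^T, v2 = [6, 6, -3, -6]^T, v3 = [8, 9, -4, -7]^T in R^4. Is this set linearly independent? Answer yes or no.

yes

Form the matrix with these vectors as rows and row reduce.
Swap R1 ↔ R2
R3 ← R3 − (4/3)·R1: [0, 1, 0, 1]
R3 ← R3 + (1/6)·R2: [0, 0, 2/3, 7/6]
3 nonzero rows, so the 3 vectors span a space of dimension 3.
Since 3 = 3, the vectors are linearly independent.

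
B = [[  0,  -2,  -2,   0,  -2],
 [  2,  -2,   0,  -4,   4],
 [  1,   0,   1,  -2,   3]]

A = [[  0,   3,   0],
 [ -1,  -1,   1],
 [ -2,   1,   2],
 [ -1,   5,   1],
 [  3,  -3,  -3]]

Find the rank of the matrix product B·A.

2

First compute BA:
[[  0,   6,   0],
 [ 18, -24, -18],
 [  9, -15,  -9]]
Now row reduce the product.
Swap R1 ↔ R2
R3 ← R3 − (1/2)·R1: [0, -3, 0]
R3 ← R3 + (1/2)·R2: [0, 0, 0]
2 nonzero rows, so rank(BA) = 2.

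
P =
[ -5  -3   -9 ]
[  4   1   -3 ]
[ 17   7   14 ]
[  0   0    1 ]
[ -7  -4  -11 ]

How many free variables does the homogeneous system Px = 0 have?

0

Row reduce to echelon form.
R2 ← R2 + (4/5)·R1: [0, -7/5, -51/5]
R3 ← R3 + (17/5)·R1: [0, -16/5, -83/5]
R5 ← R5 − (7/5)·R1: [0, 1/5, 8/5]
R3 ← R3 − (16/7)·R2: [0, 0, 47/7]
R5 ← R5 + (1/7)·R2: [0, 0, 1/7]
R4 ← R4 − (7/47)·R3: [0, 0, 0]
R5 ← R5 − (1/47)·R3: [0, 0, 0]
3 nonzero rows, so rank(P) = 3.
P has 3 columns; by rank–nullity, nullity = 3 − 3 = 0.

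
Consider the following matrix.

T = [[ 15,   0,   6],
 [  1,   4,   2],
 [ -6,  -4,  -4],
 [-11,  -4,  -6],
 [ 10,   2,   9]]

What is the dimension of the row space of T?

Row reduce to echelon form.
R2 ← R2 − (1/15)·R1: [0, 4, 8/5]
R3 ← R3 + (2/5)·R1: [0, -4, -8/5]
R4 ← R4 + (11/15)·R1: [0, -4, -8/5]
R5 ← R5 − (2/3)·R1: [0, 2, 5]
R3 ← R3 + R2: [0, 0, 0]
R4 ← R4 + R2: [0, 0, 0]
R5 ← R5 − (1/2)·R2: [0, 0, 21/5]
Swap R3 ↔ R5
Echelon form has 3 nonzero rows, so rank(T) = 3.
The row space has dimension equal to the rank: 3.

3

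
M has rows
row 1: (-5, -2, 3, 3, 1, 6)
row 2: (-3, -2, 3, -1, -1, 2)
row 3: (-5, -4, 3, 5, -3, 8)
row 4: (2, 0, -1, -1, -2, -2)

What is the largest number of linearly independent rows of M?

Row reduce to echelon form.
R2 ← R2 − (3/5)·R1: [0, -4/5, 6/5, -14/5, -8/5, -8/5]
R3 ← R3 − R1: [0, -2, 0, 2, -4, 2]
R4 ← R4 + (2/5)·R1: [0, -4/5, 1/5, 1/5, -8/5, 2/5]
R3 ← R3 − (5/2)·R2: [0, 0, -3, 9, 0, 6]
R4 ← R4 − R2: [0, 0, -1, 3, 0, 2]
R4 ← R4 − (1/3)·R3: [0, 0, 0, 0, 0, 0]
Echelon form has 3 nonzero rows, so rank(M) = 3.
The rank gives the maximum number of linearly independent rows: 3.

3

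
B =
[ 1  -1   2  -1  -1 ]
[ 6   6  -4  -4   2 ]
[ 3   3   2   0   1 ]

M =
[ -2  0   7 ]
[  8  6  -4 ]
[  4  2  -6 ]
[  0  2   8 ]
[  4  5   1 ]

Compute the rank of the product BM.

First compute BM:
[[ -6,  -9, -10],
 [ 28,  30,  12],
 [ 30,  27,  -2]]
Now row reduce the product.
R2 ← R2 + (14/3)·R1: [0, -12, -104/3]
R3 ← R3 + (5)·R1: [0, -18, -52]
R3 ← R3 − (3/2)·R2: [0, 0, 0]
2 nonzero rows, so rank(BM) = 2.

2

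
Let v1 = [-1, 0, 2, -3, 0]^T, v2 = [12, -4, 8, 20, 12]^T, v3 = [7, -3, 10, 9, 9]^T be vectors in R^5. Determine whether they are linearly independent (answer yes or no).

Form the matrix with these vectors as rows and row reduce.
R2 ← R2 + (12)·R1: [0, -4, 32, -16, 12]
R3 ← R3 + (7)·R1: [0, -3, 24, -12, 9]
R3 ← R3 − (3/4)·R2: [0, 0, 0, 0, 0]
2 nonzero rows, so the 3 vectors span a space of dimension 2.
Since 2 < 3, the vectors are linearly dependent.

no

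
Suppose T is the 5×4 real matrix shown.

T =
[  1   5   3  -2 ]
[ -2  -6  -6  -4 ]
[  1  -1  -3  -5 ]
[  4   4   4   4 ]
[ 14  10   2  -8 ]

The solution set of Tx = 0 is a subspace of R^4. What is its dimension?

Row reduce to echelon form.
R2 ← R2 + (2)·R1: [0, 4, 0, -8]
R3 ← R3 − R1: [0, -6, -6, -3]
R4 ← R4 − (4)·R1: [0, -16, -8, 12]
R5 ← R5 − (14)·R1: [0, -60, -40, 20]
R3 ← R3 + (3/2)·R2: [0, 0, -6, -15]
R4 ← R4 + (4)·R2: [0, 0, -8, -20]
R5 ← R5 + (15)·R2: [0, 0, -40, -100]
R4 ← R4 − (4/3)·R3: [0, 0, 0, 0]
R5 ← R5 − (20/3)·R3: [0, 0, 0, 0]
3 nonzero rows, so rank(T) = 3.
T has 4 columns; by rank–nullity, nullity = 4 − 3 = 1.

1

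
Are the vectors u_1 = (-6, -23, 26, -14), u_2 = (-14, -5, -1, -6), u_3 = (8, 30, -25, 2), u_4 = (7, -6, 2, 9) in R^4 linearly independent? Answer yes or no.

Form the matrix with these vectors as rows and row reduce.
R2 ← R2 − (7/3)·R1: [0, 146/3, -185/3, 80/3]
R3 ← R3 + (4/3)·R1: [0, -2/3, 29/3, -50/3]
R4 ← R4 + (7/6)·R1: [0, -197/6, 97/3, -22/3]
R3 ← R3 + (1/73)·R2: [0, 0, 644/73, -1190/73]
R4 ← R4 + (197/292)·R2: [0, 0, -2707/292, 778/73]
R4 ← R4 + (2707/2576)·R3: [0, 0, 0, -1191/184]
4 nonzero rows, so the 4 vectors span a space of dimension 4.
Since 4 = 4, the vectors are linearly independent.

yes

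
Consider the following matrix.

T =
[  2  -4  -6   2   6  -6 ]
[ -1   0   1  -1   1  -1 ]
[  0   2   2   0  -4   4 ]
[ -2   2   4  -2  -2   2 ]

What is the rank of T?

2

Row reduce to echelon form.
R2 ← R2 + (1/2)·R1: [0, -2, -2, 0, 4, -4]
R4 ← R4 + R1: [0, -2, -2, 0, 4, -4]
R3 ← R3 + R2: [0, 0, 0, 0, 0, 0]
R4 ← R4 − R2: [0, 0, 0, 0, 0, 0]
Echelon form has 2 nonzero rows, so rank(T) = 2.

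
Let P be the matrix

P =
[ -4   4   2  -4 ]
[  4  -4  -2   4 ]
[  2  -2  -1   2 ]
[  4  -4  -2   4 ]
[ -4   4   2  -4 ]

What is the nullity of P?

3

Row reduce to echelon form.
R2 ← R2 + R1: [0, 0, 0, 0]
R3 ← R3 + (1/2)·R1: [0, 0, 0, 0]
R4 ← R4 + R1: [0, 0, 0, 0]
R5 ← R5 − R1: [0, 0, 0, 0]
1 nonzero row, so rank(P) = 1.
P has 4 columns; by rank–nullity, nullity = 4 − 1 = 3.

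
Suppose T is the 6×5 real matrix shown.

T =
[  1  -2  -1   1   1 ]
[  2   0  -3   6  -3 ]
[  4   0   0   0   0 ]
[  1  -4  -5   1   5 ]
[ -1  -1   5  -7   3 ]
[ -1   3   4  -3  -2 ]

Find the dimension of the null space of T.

Row reduce to echelon form.
R2 ← R2 − (2)·R1: [0, 4, -1, 4, -5]
R3 ← R3 − (4)·R1: [0, 8, 4, -4, -4]
R4 ← R4 − R1: [0, -2, -4, 0, 4]
R5 ← R5 + R1: [0, -3, 4, -6, 4]
R6 ← R6 + R1: [0, 1, 3, -2, -1]
R3 ← R3 − (2)·R2: [0, 0, 6, -12, 6]
R4 ← R4 + (1/2)·R2: [0, 0, -9/2, 2, 3/2]
R5 ← R5 + (3/4)·R2: [0, 0, 13/4, -3, 1/4]
R6 ← R6 − (1/4)·R2: [0, 0, 13/4, -3, 1/4]
R4 ← R4 + (3/4)·R3: [0, 0, 0, -7, 6]
R5 ← R5 − (13/24)·R3: [0, 0, 0, 7/2, -3]
R6 ← R6 − (13/24)·R3: [0, 0, 0, 7/2, -3]
R5 ← R5 + (1/2)·R4: [0, 0, 0, 0, 0]
R6 ← R6 + (1/2)·R4: [0, 0, 0, 0, 0]
4 nonzero rows, so rank(T) = 4.
T has 5 columns; by rank–nullity, nullity = 5 − 4 = 1.

1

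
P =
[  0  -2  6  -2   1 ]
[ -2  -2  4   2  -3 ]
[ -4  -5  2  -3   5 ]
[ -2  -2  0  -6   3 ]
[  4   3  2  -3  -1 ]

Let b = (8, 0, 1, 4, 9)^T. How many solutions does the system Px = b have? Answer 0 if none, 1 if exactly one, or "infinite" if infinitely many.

infinite

Row reduce the augmented matrix [P | b].
Swap R1 ↔ R2
R3 ← R3 − (2)·R1: [0, -1, -6, -7, 11, 1]
R4 ← R4 − R1: [0, 0, -4, -8, 6, 4]
R5 ← R5 + (2)·R1: [0, -1, 10, 1, -7, 9]
R3 ← R3 − (1/2)·R2: [0, 0, -9, -6, 21/2, -3]
R5 ← R5 − (1/2)·R2: [0, 0, 7, 2, -15/2, 5]
R4 ← R4 − (4/9)·R3: [0, 0, 0, -16/3, 4/3, 16/3]
R5 ← R5 + (7/9)·R3: [0, 0, 0, -8/3, 2/3, 8/3]
R5 ← R5 − (1/2)·R4: [0, 0, 0, 0, 0, 0]
The echelon form has 4 nonzero rows, and every pivot lies in the first 5 columns, so rank(P) = rank([P|b]) = 4.
The system is consistent.
rank = 4 < 5 unknowns, so there are infinitely many solutions.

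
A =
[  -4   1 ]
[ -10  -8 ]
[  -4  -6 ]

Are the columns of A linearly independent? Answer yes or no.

Row reduce A to echelon form.
R2 ← R2 − (5/2)·R1: [0, -21/2]
R3 ← R3 − R1: [0, -7]
R3 ← R3 − (2/3)·R2: [0, 0]
2 pivots among 2 columns.
Every column is a pivot column, so the columns are linearly independent.

yes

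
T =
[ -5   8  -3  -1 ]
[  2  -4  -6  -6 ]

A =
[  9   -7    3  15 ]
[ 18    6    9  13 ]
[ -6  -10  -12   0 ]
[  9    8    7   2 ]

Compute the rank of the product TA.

2

First compute TA:
[[108, 105,  86,  27],
 [-72, -26,   0, -34]]
Now row reduce the product.
R2 ← R2 + (2/3)·R1: [0, 44, 172/3, -16]
2 nonzero rows, so rank(TA) = 2.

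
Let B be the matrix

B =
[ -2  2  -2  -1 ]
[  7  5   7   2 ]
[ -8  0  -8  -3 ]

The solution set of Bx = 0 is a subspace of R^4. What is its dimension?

2

Row reduce to echelon form.
R2 ← R2 + (7/2)·R1: [0, 12, 0, -3/2]
R3 ← R3 − (4)·R1: [0, -8, 0, 1]
R3 ← R3 + (2/3)·R2: [0, 0, 0, 0]
2 nonzero rows, so rank(B) = 2.
B has 4 columns; by rank–nullity, nullity = 4 − 2 = 2.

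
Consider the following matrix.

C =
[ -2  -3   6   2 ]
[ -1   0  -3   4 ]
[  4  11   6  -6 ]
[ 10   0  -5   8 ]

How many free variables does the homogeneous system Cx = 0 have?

Row reduce to echelon form.
R2 ← R2 − (1/2)·R1: [0, 3/2, -6, 3]
R3 ← R3 + (2)·R1: [0, 5, 18, -2]
R4 ← R4 + (5)·R1: [0, -15, 25, 18]
R3 ← R3 − (10/3)·R2: [0, 0, 38, -12]
R4 ← R4 + (10)·R2: [0, 0, -35, 48]
R4 ← R4 + (35/38)·R3: [0, 0, 0, 702/19]
4 nonzero rows, so rank(C) = 4.
C has 4 columns; by rank–nullity, nullity = 4 − 4 = 0.

0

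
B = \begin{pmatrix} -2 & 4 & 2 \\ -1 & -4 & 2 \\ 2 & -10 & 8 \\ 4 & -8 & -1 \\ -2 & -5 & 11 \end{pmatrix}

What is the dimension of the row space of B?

Row reduce to echelon form.
R2 ← R2 − (1/2)·R1: [0, -6, 1]
R3 ← R3 + R1: [0, -6, 10]
R4 ← R4 + (2)·R1: [0, 0, 3]
R5 ← R5 − R1: [0, -9, 9]
R3 ← R3 − R2: [0, 0, 9]
R5 ← R5 − (3/2)·R2: [0, 0, 15/2]
R4 ← R4 − (1/3)·R3: [0, 0, 0]
R5 ← R5 − (5/6)·R3: [0, 0, 0]
Echelon form has 3 nonzero rows, so rank(B) = 3.
The row space has dimension equal to the rank: 3.

3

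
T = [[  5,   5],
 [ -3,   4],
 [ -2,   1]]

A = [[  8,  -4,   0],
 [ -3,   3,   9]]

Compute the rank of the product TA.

2

First compute TA:
[[ 25,  -5,  45],
 [-36,  24,  36],
 [-19,  11,   9]]
Now row reduce the product.
R2 ← R2 + (36/25)·R1: [0, 84/5, 504/5]
R3 ← R3 + (19/25)·R1: [0, 36/5, 216/5]
R3 ← R3 − (3/7)·R2: [0, 0, 0]
2 nonzero rows, so rank(TA) = 2.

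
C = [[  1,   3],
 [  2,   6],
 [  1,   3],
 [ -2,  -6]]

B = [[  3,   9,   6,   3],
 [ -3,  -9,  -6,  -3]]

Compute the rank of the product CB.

First compute CB:
[[ -6, -18, -12,  -6],
 [-12, -36, -24, -12],
 [ -6, -18, -12,  -6],
 [ 12,  36,  24,  12]]
Now row reduce the product.
R2 ← R2 − (2)·R1: [0, 0, 0, 0]
R3 ← R3 − R1: [0, 0, 0, 0]
R4 ← R4 + (2)·R1: [0, 0, 0, 0]
1 nonzero row, so rank(CB) = 1.

1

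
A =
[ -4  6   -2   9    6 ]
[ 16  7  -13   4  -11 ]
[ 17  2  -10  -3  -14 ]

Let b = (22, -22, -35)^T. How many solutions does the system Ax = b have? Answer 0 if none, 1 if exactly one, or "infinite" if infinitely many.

infinite

Row reduce the augmented matrix [A | b].
R2 ← R2 + (4)·R1: [0, 31, -21, 40, 13, 66]
R3 ← R3 + (17/4)·R1: [0, 55/2, -37/2, 141/4, 23/2, 117/2]
R3 ← R3 − (55/62)·R2: [0, 0, 4/31, -29/124, -1/31, -3/62]
The echelon form has 3 nonzero rows, and every pivot lies in the first 5 columns, so rank(A) = rank([A|b]) = 3.
The system is consistent.
rank = 3 < 5 unknowns, so there are infinitely many solutions.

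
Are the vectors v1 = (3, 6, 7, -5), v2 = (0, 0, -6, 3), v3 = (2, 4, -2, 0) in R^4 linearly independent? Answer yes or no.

Form the matrix with these vectors as rows and row reduce.
R3 ← R3 − (2/3)·R1: [0, 0, -20/3, 10/3]
R3 ← R3 − (10/9)·R2: [0, 0, 0, 0]
2 nonzero rows, so the 3 vectors span a space of dimension 2.
Since 2 < 3, the vectors are linearly dependent.

no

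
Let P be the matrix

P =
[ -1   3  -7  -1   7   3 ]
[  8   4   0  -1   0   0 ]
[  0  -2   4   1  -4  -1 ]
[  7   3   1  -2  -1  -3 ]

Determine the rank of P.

3

Row reduce to echelon form.
R2 ← R2 + (8)·R1: [0, 28, -56, -9, 56, 24]
R4 ← R4 + (7)·R1: [0, 24, -48, -9, 48, 18]
R3 ← R3 + (1/14)·R2: [0, 0, 0, 5/14, 0, 5/7]
R4 ← R4 − (6/7)·R2: [0, 0, 0, -9/7, 0, -18/7]
R4 ← R4 + (18/5)·R3: [0, 0, 0, 0, 0, 0]
Echelon form has 3 nonzero rows, so rank(P) = 3.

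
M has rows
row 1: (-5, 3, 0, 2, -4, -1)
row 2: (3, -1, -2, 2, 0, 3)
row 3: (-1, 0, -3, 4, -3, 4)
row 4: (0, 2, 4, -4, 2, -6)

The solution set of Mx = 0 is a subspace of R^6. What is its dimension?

Row reduce to echelon form.
R2 ← R2 + (3/5)·R1: [0, 4/5, -2, 16/5, -12/5, 12/5]
R3 ← R3 − (1/5)·R1: [0, -3/5, -3, 18/5, -11/5, 21/5]
R3 ← R3 + (3/4)·R2: [0, 0, -9/2, 6, -4, 6]
R4 ← R4 − (5/2)·R2: [0, 0, 9, -12, 8, -12]
R4 ← R4 + (2)·R3: [0, 0, 0, 0, 0, 0]
3 nonzero rows, so rank(M) = 3.
M has 6 columns; by rank–nullity, nullity = 6 − 3 = 3.

3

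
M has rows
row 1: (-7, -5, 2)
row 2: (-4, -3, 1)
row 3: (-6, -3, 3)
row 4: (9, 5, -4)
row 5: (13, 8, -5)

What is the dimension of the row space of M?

Row reduce to echelon form.
R2 ← R2 − (4/7)·R1: [0, -1/7, -1/7]
R3 ← R3 − (6/7)·R1: [0, 9/7, 9/7]
R4 ← R4 + (9/7)·R1: [0, -10/7, -10/7]
R5 ← R5 + (13/7)·R1: [0, -9/7, -9/7]
R3 ← R3 + (9)·R2: [0, 0, 0]
R4 ← R4 − (10)·R2: [0, 0, 0]
R5 ← R5 − (9)·R2: [0, 0, 0]
Echelon form has 2 nonzero rows, so rank(M) = 2.
The row space has dimension equal to the rank: 2.

2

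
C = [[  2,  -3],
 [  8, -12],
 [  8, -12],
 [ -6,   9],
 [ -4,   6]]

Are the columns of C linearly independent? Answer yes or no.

Row reduce C to echelon form.
R2 ← R2 − (4)·R1: [0, 0]
R3 ← R3 − (4)·R1: [0, 0]
R4 ← R4 + (3)·R1: [0, 0]
R5 ← R5 + (2)·R1: [0, 0]
1 pivot among 2 columns.
Only 1 < 2 pivot columns, so the columns are linearly dependent.

no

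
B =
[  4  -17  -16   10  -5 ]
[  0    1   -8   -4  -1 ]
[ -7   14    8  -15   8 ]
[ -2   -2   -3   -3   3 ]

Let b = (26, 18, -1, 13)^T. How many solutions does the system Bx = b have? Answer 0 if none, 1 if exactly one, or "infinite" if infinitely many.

infinite

Row reduce the augmented matrix [B | b].
R3 ← R3 + (7/4)·R1: [0, -63/4, -20, 5/2, -3/4, 89/2]
R4 ← R4 + (1/2)·R1: [0, -21/2, -11, 2, 1/2, 26]
R3 ← R3 + (63/4)·R2: [0, 0, -146, -121/2, -33/2, 328]
R4 ← R4 + (21/2)·R2: [0, 0, -95, -40, -10, 215]
R4 ← R4 − (95/146)·R3: [0, 0, 0, -185/292, 215/292, 115/73]
The echelon form has 4 nonzero rows, and every pivot lies in the first 5 columns, so rank(B) = rank([B|b]) = 4.
The system is consistent.
rank = 4 < 5 unknowns, so there are infinitely many solutions.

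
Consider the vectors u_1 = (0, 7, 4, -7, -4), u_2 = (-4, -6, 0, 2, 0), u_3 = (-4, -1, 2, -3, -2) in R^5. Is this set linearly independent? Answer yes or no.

Form the matrix with these vectors as rows and row reduce.
Swap R1 ↔ R2
R3 ← R3 − R1: [0, 5, 2, -5, -2]
R3 ← R3 − (5/7)·R2: [0, 0, -6/7, 0, 6/7]
3 nonzero rows, so the 3 vectors span a space of dimension 3.
Since 3 = 3, the vectors are linearly independent.

yes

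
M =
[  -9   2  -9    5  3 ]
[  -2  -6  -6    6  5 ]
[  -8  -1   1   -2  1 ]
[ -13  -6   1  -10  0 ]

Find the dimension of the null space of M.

Row reduce to echelon form.
R2 ← R2 − (2/9)·R1: [0, -58/9, -4, 44/9, 13/3]
R3 ← R3 − (8/9)·R1: [0, -25/9, 9, -58/9, -5/3]
R4 ← R4 − (13/9)·R1: [0, -80/9, 14, -155/9, -13/3]
R3 ← R3 − (25/58)·R2: [0, 0, 311/29, -248/29, -205/58]
R4 ← R4 − (40/29)·R2: [0, 0, 566/29, -695/29, -299/29]
R4 ← R4 − (566/311)·R3: [0, 0, 0, -2613/311, -1206/311]
4 nonzero rows, so rank(M) = 4.
M has 5 columns; by rank–nullity, nullity = 5 − 4 = 1.

1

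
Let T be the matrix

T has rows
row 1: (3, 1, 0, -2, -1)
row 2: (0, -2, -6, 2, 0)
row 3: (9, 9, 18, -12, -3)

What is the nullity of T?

Row reduce to echelon form.
R3 ← R3 − (3)·R1: [0, 6, 18, -6, 0]
R3 ← R3 + (3)·R2: [0, 0, 0, 0, 0]
2 nonzero rows, so rank(T) = 2.
T has 5 columns; by rank–nullity, nullity = 5 − 2 = 3.

3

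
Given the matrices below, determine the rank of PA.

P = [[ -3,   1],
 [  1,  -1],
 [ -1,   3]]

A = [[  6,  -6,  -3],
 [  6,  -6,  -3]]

1

First compute PA:
[[-12,  12,   6],
 [  0,   0,   0],
 [ 12, -12,  -6]]
Now row reduce the product.
R3 ← R3 + R1: [0, 0, 0]
1 nonzero row, so rank(PA) = 1.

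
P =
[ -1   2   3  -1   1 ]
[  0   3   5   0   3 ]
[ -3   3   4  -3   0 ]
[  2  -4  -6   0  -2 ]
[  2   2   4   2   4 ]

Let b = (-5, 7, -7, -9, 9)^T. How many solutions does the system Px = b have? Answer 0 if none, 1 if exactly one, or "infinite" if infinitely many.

Row reduce the augmented matrix [P | b].
R3 ← R3 − (3)·R1: [0, -3, -5, 0, -3, 8]
R4 ← R4 + (2)·R1: [0, 0, 0, -2, 0, -19]
R5 ← R5 + (2)·R1: [0, 6, 10, 0, 6, -1]
R3 ← R3 + R2: [0, 0, 0, 0, 0, 15]
R5 ← R5 − (2)·R2: [0, 0, 0, 0, 0, -15]
Swap R3 ↔ R4
R5 ← R5 + R4: [0, 0, 0, 0, 0, 0]
The echelon form has 4 nonzero rows; the last pivot sits in the augmented column, so rank(P) = 3 but rank([P|b]) = 4.
Since the ranks differ, the system is inconsistent.
It has no solutions.

0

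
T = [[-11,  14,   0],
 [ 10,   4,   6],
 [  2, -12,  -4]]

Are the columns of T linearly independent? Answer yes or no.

yes

Row reduce T to echelon form.
R2 ← R2 + (10/11)·R1: [0, 184/11, 6]
R3 ← R3 + (2/11)·R1: [0, -104/11, -4]
R3 ← R3 + (13/23)·R2: [0, 0, -14/23]
3 pivots among 3 columns.
Every column is a pivot column, so the columns are linearly independent.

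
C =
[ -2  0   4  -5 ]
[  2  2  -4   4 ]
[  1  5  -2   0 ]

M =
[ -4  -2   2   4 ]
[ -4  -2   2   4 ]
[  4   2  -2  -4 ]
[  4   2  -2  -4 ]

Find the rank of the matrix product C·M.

1

First compute CM:
[[  4,   2,  -2,  -4],
 [-16,  -8,   8,  16],
 [-32, -16,  16,  32]]
Now row reduce the product.
R2 ← R2 + (4)·R1: [0, 0, 0, 0]
R3 ← R3 + (8)·R1: [0, 0, 0, 0]
1 nonzero row, so rank(CM) = 1.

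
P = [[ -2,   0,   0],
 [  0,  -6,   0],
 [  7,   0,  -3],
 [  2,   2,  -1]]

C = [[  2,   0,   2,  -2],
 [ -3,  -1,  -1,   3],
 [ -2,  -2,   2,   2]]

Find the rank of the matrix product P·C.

2

First compute PC:
[[ -4,   0,  -4,   4],
 [ 18,   6,   6, -18],
 [ 20,   6,   8, -20],
 [  0,   0,   0,   0]]
Now row reduce the product.
R2 ← R2 + (9/2)·R1: [0, 6, -12, 0]
R3 ← R3 + (5)·R1: [0, 6, -12, 0]
R3 ← R3 − R2: [0, 0, 0, 0]
2 nonzero rows, so rank(PC) = 2.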